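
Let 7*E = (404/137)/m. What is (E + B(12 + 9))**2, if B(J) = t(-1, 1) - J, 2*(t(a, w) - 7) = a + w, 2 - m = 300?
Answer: 4002704456976/20417837881 ≈ 196.04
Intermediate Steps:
m = -298 (m = 2 - 1*300 = 2 - 300 = -298)
t(a, w) = 7 + a/2 + w/2 (t(a, w) = 7 + (a + w)/2 = 7 + (a/2 + w/2) = 7 + a/2 + w/2)
B(J) = 7 - J (B(J) = (7 + (1/2)*(-1) + (1/2)*1) - J = (7 - 1/2 + 1/2) - J = 7 - J)
E = -202/142891 (E = ((404/137)/(-298))/7 = ((404*(1/137))*(-1/298))/7 = ((404/137)*(-1/298))/7 = (1/7)*(-202/20413) = -202/142891 ≈ -0.0014137)
(E + B(12 + 9))**2 = (-202/142891 + (7 - (12 + 9)))**2 = (-202/142891 + (7 - 1*21))**2 = (-202/142891 + (7 - 21))**2 = (-202/142891 - 14)**2 = (-2000676/142891)**2 = 4002704456976/20417837881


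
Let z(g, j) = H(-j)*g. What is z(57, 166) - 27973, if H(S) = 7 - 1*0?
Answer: -27574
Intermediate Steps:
H(S) = 7 (H(S) = 7 + 0 = 7)
z(g, j) = 7*g
z(57, 166) - 27973 = 7*57 - 27973 = 399 - 27973 = -27574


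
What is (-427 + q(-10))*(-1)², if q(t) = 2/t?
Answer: -2136/5 ≈ -427.20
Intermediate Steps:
(-427 + q(-10))*(-1)² = (-427 + 2/(-10))*(-1)² = (-427 + 2*(-⅒))*1 = (-427 - ⅕)*1 = -2136/5*1 = -2136/5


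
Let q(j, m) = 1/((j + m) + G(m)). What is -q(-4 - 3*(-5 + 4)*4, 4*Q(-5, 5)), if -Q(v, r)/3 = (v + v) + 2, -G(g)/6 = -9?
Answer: -1/158 ≈ -0.0063291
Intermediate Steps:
G(g) = 54 (G(g) = -6*(-9) = 54)
Q(v, r) = -6 - 6*v (Q(v, r) = -3*((v + v) + 2) = -3*(2*v + 2) = -3*(2 + 2*v) = -6 - 6*v)
q(j, m) = 1/(54 + j + m) (q(j, m) = 1/((j + m) + 54) = 1/(54 + j + m))
-q(-4 - 3*(-5 + 4)*4, 4*Q(-5, 5)) = -1/(54 + (-4 - 3*(-5 + 4)*4) + 4*(-6 - 6*(-5))) = -1/(54 + (-4 - 3*(-1)*4) + 4*(-6 + 30)) = -1/(54 + (-4 + 3*4) + 4*24) = -1/(54 + (-4 + 12) + 96) = -1/(54 + 8 + 96) = -1/158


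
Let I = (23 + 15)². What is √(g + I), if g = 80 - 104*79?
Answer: 2*I*√1673 ≈ 81.805*I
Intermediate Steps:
I = 1444 (I = 38² = 1444)
g = -8136 (g = 80 - 8216 = -8136)
√(g + I) = √(-8136 + 1444) = √(-6692) = 2*I*√1673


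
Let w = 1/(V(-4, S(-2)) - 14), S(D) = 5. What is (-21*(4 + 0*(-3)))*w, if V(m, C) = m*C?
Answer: 42/17 ≈ 2.4706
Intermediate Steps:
V(m, C) = C*m
w = -1/34 (w = 1/(5*(-4) - 14) = 1/(-20 - 14) = 1/(-34) = -1/34 ≈ -0.029412)
(-21*(4 + 0*(-3)))*w = -21*(4 + 0*(-3))*(-1/34) = -21*(4 + 0)*(-1/34) = -21*4*(-1/34) = -84*(-1/34) = 42/17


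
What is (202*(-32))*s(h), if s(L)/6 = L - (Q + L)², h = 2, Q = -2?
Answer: -77568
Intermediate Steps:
s(L) = -6*(-2 + L)² + 6*L (s(L) = 6*(L - (-2 + L)²) = -6*(-2 + L)² + 6*L)
(202*(-32))*s(h) = (202*(-32))*(-6*(-2 + 2)² + 6*2) = -6464*(-6*0² + 12) = -6464*(-6*0 + 12) = -6464*(0 + 12) = -6464*12 = -77568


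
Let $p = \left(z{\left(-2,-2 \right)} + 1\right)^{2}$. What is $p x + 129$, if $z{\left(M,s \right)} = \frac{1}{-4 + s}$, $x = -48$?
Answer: $\frac{287}{3} \approx 95.667$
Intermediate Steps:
$p = \frac{25}{36}$ ($p = \left(\frac{1}{-4 - 2} + 1\right)^{2} = \left(\frac{1}{-6} + 1\right)^{2} = \left(- \frac{1}{6} + 1\right)^{2} = \left(\frac{5}{6}\right)^{2} = \frac{25}{36} \approx 0.69444$)
$p x + 129 = \frac{25}{36} \left(-48\right) + 129 = - \frac{100}{3} + 129 = \frac{287}{3}$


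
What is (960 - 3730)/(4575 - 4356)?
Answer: -2770/219 ≈ -12.648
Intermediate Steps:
(960 - 3730)/(4575 - 4356) = -2770/219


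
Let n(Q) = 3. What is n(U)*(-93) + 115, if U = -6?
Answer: -164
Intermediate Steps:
n(U)*(-93) + 115 = 3*(-93) + 115 = -279 + 115 = -164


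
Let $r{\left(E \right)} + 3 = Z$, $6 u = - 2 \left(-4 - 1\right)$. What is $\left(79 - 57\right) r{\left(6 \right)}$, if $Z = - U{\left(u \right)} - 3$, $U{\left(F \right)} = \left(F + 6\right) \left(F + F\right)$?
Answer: $- \frac{6248}{9} \approx -694.22$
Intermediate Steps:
$u = \frac{5}{3}$ ($u = \frac{\left(-2\right) \left(-4 - 1\right)}{6} = \frac{\left(-2\right) \left(-5\right)}{6} = \frac{1}{6} \cdot 10 = \frac{5}{3} \approx 1.6667$)
$U{\left(F \right)} = 2 F \left(6 + F\right)$ ($U{\left(F \right)} = \left(6 + F\right) 2 F = 2 F \left(6 + F\right)$)
$Z = - \frac{257}{9}$ ($Z = - \frac{2 \cdot 5 \left(6 + \frac{5}{3}\right)}{3} - 3 = - \frac{2 \cdot 5 \cdot 23}{3 \cdot 3} - 3 = \left(-1\right) \frac{230}{9} - 3 = - \frac{230}{9} - 3 = - \frac{257}{9} \approx -28.556$)
$r{\left(E \right)} = - \frac{284}{9}$ ($r{\left(E \right)} = -3 - \frac{257}{9} = - \frac{284}{9}$)
$\left(79 - 57\right) r{\left(6 \right)} = \left(79 - 57\right) \left(- \frac{284}{9}\right) = 22 \left(- \frac{284}{9}\right) = - \frac{6248}{9}$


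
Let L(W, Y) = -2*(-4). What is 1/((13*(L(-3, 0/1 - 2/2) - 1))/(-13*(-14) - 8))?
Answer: 174/91 ≈ 1.9121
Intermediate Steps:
L(W, Y) = 8
1/((13*(L(-3, 0/1 - 2/2) - 1))/(-13*(-14) - 8)) = 1/((13*(8 - 1))/(-13*(-14) - 8)) = 1/((13*7)/(182 - 8)) = 1/(91/174) = 174/91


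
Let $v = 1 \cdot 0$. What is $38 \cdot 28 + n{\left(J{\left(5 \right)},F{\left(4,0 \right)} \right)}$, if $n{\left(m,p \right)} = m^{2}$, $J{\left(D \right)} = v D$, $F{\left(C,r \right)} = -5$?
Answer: $1064$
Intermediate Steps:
$v = 0$
$J{\left(D \right)} = 0$ ($J{\left(D \right)} = 0 D = 0$)
$38 \cdot 28 + n{\left(J{\left(5 \right)},F{\left(4,0 \right)} \right)} = 38 \cdot 28 + 0^{2} = 1064 + 0 = 1064$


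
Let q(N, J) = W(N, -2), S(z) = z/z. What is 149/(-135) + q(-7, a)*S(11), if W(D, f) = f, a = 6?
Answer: -419/135 ≈ -3.1037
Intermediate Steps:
S(z) = 1
q(N, J) = -2
149/(-135) + q(-7, a)*S(11) = 149/(-135) - 2*1 = 149*(-1/135) - 2 = -149/135 - 2 = -419/135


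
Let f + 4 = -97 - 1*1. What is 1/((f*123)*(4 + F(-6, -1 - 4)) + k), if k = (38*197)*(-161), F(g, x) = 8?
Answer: -1/1355798 ≈ -7.3757e-7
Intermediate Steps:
f = -102 (f = -4 + (-97 - 1*1) = -4 + (-97 - 1) = -4 - 98 = -102)
k = -1205246 (k = 7486*(-161) = -1205246)
1/((f*123)*(4 + F(-6, -1 - 4)) + k) = 1/((-102*123)*(4 + 8) - 1205246) = 1/(-12546*12 - 1205246) = 1/(-150552 - 1205246) = 1/(-1355798) = -1/1355798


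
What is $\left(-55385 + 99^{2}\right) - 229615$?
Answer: $-275199$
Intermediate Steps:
$\left(-55385 + 99^{2}\right) - 229615 = \left(-55385 + 9801\right) - 229615 = -45584 - 229615 = -275199$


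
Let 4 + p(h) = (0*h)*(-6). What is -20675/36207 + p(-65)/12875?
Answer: -266335453/466165125 ≈ -0.57133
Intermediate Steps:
p(h) = -4 (p(h) = -4 + (0*h)*(-6) = -4 + 0*(-6) = -4 + 0 = -4)
-20675/36207 + p(-65)/12875 = -20675/36207 - 4/12875 = -266335453/466165125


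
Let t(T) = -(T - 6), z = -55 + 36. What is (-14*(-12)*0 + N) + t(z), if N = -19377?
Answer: -19352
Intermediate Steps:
z = -19
t(T) = 6 - T (t(T) = -(-6 + T) = 6 - T)
(-14*(-12)*0 + N) + t(z) = (-14*(-12)*0 - 19377) + (6 - 1*(-19)) = (168*0 - 19377) + (6 + 19) = (0 - 19377) + 25 = -19377 + 25 = -19352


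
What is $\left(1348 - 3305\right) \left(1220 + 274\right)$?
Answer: $-2923758$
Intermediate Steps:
$\left(1348 - 3305\right) \left(1220 + 274\right) = \left(-1957\right) 1494 = -2923758$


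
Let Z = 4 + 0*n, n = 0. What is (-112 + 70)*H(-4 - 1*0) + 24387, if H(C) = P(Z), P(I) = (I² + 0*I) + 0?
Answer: 23715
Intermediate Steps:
Z = 4 (Z = 4 + 0*0 = 4 + 0 = 4)
P(I) = I² (P(I) = (I² + 0) + 0 = I² + 0 = I²)
H(C) = 16 (H(C) = 4² = 16)
(-112 + 70)*H(-4 - 1*0) + 24387 = (-112 + 70)*16 + 24387 = -42*16 + 24387 = -672 + 24387 = 23715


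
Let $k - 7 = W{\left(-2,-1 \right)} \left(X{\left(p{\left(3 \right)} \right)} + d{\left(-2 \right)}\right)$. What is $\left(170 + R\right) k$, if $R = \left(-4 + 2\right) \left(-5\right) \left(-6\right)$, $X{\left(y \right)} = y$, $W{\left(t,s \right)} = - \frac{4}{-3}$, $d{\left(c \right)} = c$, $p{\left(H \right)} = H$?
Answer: $\frac{2750}{3} \approx 916.67$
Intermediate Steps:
$W{\left(t,s \right)} = \frac{4}{3}$ ($W{\left(t,s \right)} = \left(-4\right) \left(- \frac{1}{3}\right) = \frac{4}{3}$)
$R = -60$ ($R = \left(-2\right) \left(-5\right) \left(-6\right) = 10 \left(-6\right) = -60$)
$k = \frac{25}{3}$ ($k = 7 + \frac{4 \left(3 - 2\right)}{3} = 7 + \frac{4}{3} \cdot 1 = 7 + \frac{4}{3} = \frac{25}{3} \approx 8.3333$)
$\left(170 + R\right) k = \left(170 - 60\right) \frac{25}{3} = 110 \cdot \frac{25}{3} = \frac{2750}{3}$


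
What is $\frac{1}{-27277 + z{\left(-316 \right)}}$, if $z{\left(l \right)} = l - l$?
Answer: $- \frac{1}{27277} \approx -3.6661 \cdot 10^{-5}$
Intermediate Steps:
$z{\left(l \right)} = 0$
$\frac{1}{-27277 + z{\left(-316 \right)}} = \frac{1}{-27277 + 0} = \frac{1}{-27277} = - \frac{1}{27277}$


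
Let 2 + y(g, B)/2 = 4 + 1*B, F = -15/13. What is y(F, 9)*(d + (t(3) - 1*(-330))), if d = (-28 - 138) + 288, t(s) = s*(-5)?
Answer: 9614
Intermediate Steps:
F = -15/13 (F = -15*1/13 = -15/13 ≈ -1.1538)
y(g, B) = 4 + 2*B (y(g, B) = -4 + 2*(4 + 1*B) = -4 + 2*(4 + B) = -4 + (8 + 2*B) = 4 + 2*B)
t(s) = -5*s
d = 122 (d = -166 + 288 = 122)
y(F, 9)*(d + (t(3) - 1*(-330))) = (4 + 2*9)*(122 + (-5*3 - 1*(-330))) = (4 + 18)*(122 + (-15 + 330)) = 22*(122 + 315) = 22*437 = 9614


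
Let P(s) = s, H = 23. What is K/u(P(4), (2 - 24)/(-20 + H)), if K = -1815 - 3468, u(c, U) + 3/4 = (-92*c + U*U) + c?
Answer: 190188/11195 ≈ 16.989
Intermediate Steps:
u(c, U) = -¾ + U² - 91*c (u(c, U) = -¾ + ((-92*c + U*U) + c) = -¾ + ((-92*c + U²) + c) = -¾ + ((U² - 92*c) + c) = -¾ + (U² - 91*c) = -¾ + U² - 91*c)
K = -5283
K/u(P(4), (2 - 24)/(-20 + H)) = -5283/(-¾ + ((2 - 24)/(-20 + 23))² - 91*4) = -5283/(-¾ + (-22/3)² - 364) = -5283/(-¾ + 484/9 - 364) = -5283/(-11195/36) = -5283*(-36/11195) = 190188/11195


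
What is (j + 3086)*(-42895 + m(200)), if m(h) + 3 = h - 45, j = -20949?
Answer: 763518209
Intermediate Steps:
m(h) = -48 + h (m(h) = -3 + (h - 45) = -3 + (-45 + h) = -48 + h)
(j + 3086)*(-42895 + m(200)) = (-20949 + 3086)*(-42895 + (-48 + 200)) = -17863*(-42895 + 152) = -17863*(-42743) = 763518209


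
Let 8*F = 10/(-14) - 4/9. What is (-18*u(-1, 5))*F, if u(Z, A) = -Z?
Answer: 73/28 ≈ 2.6071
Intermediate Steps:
F = -73/504 (F = (10/(-14) - 4/9)/8 = (10*(-1/14) - 4*⅑)/8 = (-5/7 - 4/9)/8 = (⅛)*(-73/63) = -73/504 ≈ -0.14484)
(-18*u(-1, 5))*F = -(-18)*(-1)*(-73/504) = -18*1*(-73/504) = -18*(-73/504) = 73/28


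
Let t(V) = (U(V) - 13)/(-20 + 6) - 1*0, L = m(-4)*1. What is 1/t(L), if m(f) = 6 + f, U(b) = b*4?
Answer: 14/5 ≈ 2.8000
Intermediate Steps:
U(b) = 4*b
L = 2 (L = (6 - 4)*1 = 2*1 = 2)
t(V) = 13/14 - 2*V/7 (t(V) = (4*V - 13)/(-20 + 6) - 1*0 = (-13 + 4*V)/(-14) + 0 = (-13 + 4*V)*(-1/14) + 0 = (13/14 - 2*V/7) + 0 = 13/14 - 2*V/7)
1/t(L) = 1/(13/14 - 2/7*2) = 1/(13/14 - 4/7) = 1/(5/14) = 14/5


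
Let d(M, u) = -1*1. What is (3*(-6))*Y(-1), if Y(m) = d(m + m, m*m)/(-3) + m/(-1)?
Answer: -24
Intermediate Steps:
d(M, u) = -1
Y(m) = ⅓ - m (Y(m) = -1/(-3) + m/(-1) = -1*(-⅓) + m*(-1) = ⅓ - m)
(3*(-6))*Y(-1) = (3*(-6))*(⅓ - 1*(-1)) = -18*(⅓ + 1) = -18*4/3 = -24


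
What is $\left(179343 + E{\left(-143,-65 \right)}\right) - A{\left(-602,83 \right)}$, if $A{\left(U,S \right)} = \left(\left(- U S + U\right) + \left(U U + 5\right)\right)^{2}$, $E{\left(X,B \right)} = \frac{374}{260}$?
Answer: $- \frac{22042387143993}{130} \approx -1.6956 \cdot 10^{11}$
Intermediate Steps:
$E{\left(X,B \right)} = \frac{187}{130}$ ($E{\left(X,B \right)} = 374 \cdot \frac{1}{260} = \frac{187}{130}$)
$A{\left(U,S \right)} = \left(5 + U + U^{2} - S U\right)^{2}$ ($A{\left(U,S \right)} = \left(\left(- S U + U\right) + \left(U^{2} + 5\right)\right)^{2} = \left(\left(U - S U\right) + \left(5 + U^{2}\right)\right)^{2} = \left(5 + U + U^{2} - S U\right)^{2}$)
$\left(179343 + E{\left(-143,-65 \right)}\right) - A{\left(-602,83 \right)} = \left(179343 + \frac{187}{130}\right) - \left(5 - 602 + \left(-602\right)^{2} - 83 \left(-602\right)\right)^{2} = \frac{23314777}{130} - \left(5 - 602 + 362404 + 49966\right)^{2} = \frac{23314777}{130} - 411773^{2} = \frac{23314777}{130} - 169557003529 = - \frac{22042387143993}{130}$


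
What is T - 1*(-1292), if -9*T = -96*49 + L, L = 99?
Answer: 5411/3 ≈ 1803.7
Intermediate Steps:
T = 1535/3 (T = -(-96*49 + 99)/9 = -(-4704 + 99)/9 = -⅑*(-4605) = 1535/3 ≈ 511.67)
T - 1*(-1292) = 1535/3 - 1*(-1292) = 1535/3 + 1292 = 5411/3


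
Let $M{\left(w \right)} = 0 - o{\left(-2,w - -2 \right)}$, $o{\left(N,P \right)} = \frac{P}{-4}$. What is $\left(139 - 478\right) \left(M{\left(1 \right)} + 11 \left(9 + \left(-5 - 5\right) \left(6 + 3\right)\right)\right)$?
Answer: $\frac{1207179}{4} \approx 3.018 \cdot 10^{5}$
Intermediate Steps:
$o{\left(N,P \right)} = - \frac{P}{4}$ ($o{\left(N,P \right)} = P \left(- \frac{1}{4}\right) = - \frac{P}{4}$)
$M{\left(w \right)} = \frac{1}{2} + \frac{w}{4}$ ($M{\left(w \right)} = 0 - - \frac{w - -2}{4} = 0 - - \frac{w + 2}{4} = 0 - - \frac{2 + w}{4} = 0 - \left(- \frac{1}{2} - \frac{w}{4}\right) = 0 + \left(\frac{1}{2} + \frac{w}{4}\right) = \frac{1}{2} + \frac{w}{4}$)
$\left(139 - 478\right) \left(M{\left(1 \right)} + 11 \left(9 + \left(-5 - 5\right) \left(6 + 3\right)\right)\right) = \left(139 - 478\right) \left(\left(\frac{1}{2} + \frac{1}{4} \cdot 1\right) + 11 \left(9 + \left(-5 - 5\right) \left(6 + 3\right)\right)\right) = - 339 \left(\left(\frac{1}{2} + \frac{1}{4}\right) + 11 \left(9 - 90\right)\right) = - 339 \left(\frac{3}{4} + 11 \left(9 - 90\right)\right) = - 339 \left(\frac{3}{4} + 11 \left(-81\right)\right) = - 339 \left(\frac{3}{4} - 891\right) = \left(-339\right) \left(- \frac{3561}{4}\right) = \frac{1207179}{4}$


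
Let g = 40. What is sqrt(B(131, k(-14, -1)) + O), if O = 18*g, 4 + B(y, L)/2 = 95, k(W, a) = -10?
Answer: sqrt(902) ≈ 30.033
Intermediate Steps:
B(y, L) = 182 (B(y, L) = -8 + 2*95 = -8 + 190 = 182)
O = 720 (O = 18*40 = 720)
sqrt(B(131, k(-14, -1)) + O) = sqrt(182 + 720) = sqrt(902)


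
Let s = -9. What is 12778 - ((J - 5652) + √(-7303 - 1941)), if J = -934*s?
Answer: 10024 - 2*I*√2311 ≈ 10024.0 - 96.146*I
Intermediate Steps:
J = 8406 (J = -934*(-9) = 8406)
12778 - ((J - 5652) + √(-7303 - 1941)) = 12778 - ((8406 - 5652) + √(-7303 - 1941)) = 12778 - (2754 + √(-9244)) = 12778 - (2754 + 2*I*√2311) = 12778 + (-2754 - 2*I*√2311) = 10024 - 2*I*√2311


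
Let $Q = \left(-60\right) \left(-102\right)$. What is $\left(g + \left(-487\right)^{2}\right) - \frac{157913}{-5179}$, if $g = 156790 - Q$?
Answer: $\frac{2008776094}{5179} \approx 3.8787 \cdot 10^{5}$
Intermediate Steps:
$Q = 6120$
$g = 150670$ ($g = 156790 - 6120 = 150670$)
$\left(g + \left(-487\right)^{2}\right) - \frac{157913}{-5179} = \left(150670 + \left(-487\right)^{2}\right) - \frac{157913}{-5179} = \left(150670 + 237169\right) - - \frac{157913}{5179} = 387839 + \frac{157913}{5179} = \frac{2008776094}{5179}$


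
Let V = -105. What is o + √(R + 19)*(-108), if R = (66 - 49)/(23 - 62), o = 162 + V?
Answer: 57 - 72*√7059/13 ≈ -408.33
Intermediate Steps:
o = 57 (o = 162 - 105 = 57)
R = -17/39 (R = 17/(-39) = 17*(-1/39) = -17/39 ≈ -0.43590)
o + √(R + 19)*(-108) = 57 + √(-17/39 + 19)*(-108) = 57 + √(724/39)*(-108) = 57 + (2*√7059/39)*(-108) = 57 - 72*√7059/13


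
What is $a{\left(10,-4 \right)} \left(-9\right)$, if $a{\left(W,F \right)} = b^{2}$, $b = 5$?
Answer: $-225$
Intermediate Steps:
$a{\left(W,F \right)} = 25$ ($a{\left(W,F \right)} = 5^{2} = 25$)
$a{\left(10,-4 \right)} \left(-9\right) = 25 \left(-9\right) = -225$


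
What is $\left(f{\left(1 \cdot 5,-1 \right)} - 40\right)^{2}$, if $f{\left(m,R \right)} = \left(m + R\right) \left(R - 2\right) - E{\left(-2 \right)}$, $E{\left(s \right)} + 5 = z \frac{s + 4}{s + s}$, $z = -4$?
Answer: $2401$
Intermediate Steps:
$E{\left(s \right)} = -5 - \frac{2 \left(4 + s\right)}{s}$ ($E{\left(s \right)} = -5 - 4 \frac{s + 4}{s + s} = -5 - 4 \frac{4 + s}{2 s} = -5 - \frac{2 \left(4 + s\right)}{s}$)
$f{\left(m,R \right)} = 3 + \left(-2 + R\right) \left(R + m\right)$ ($f{\left(m,R \right)} = \left(m + R\right) \left(R - 2\right) - \left(-7 - \frac{8}{-2}\right) = \left(R + m\right) \left(-2 + R\right) - \left(-7 - -4\right) = \left(-2 + R\right) \left(R + m\right) - \left(-7 + 4\right) = \left(-2 + R\right) \left(R + m\right) - -3 = \left(-2 + R\right) \left(R + m\right) + 3 = 3 + \left(-2 + R\right) \left(R + m\right)$)
$\left(f{\left(1 \cdot 5,-1 \right)} - 40\right)^{2} = \left(\left(3 + \left(-1\right)^{2} - -2 - 2 \cdot 1 \cdot 5 - 1 \cdot 5\right) - 40\right)^{2} = \left(\left(3 + 1 + 2 - 10 - 5\right) - 40\right)^{2} = \left(-9 - 40\right)^{2} = \left(-49\right)^{2} = 2401$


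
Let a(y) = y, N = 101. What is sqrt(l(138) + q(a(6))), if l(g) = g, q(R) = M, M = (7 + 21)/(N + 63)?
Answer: sqrt(232265)/41 ≈ 11.755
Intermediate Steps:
M = 7/41 (M = (7 + 21)/(101 + 63) = 28/164 = 28*(1/164) = 7/41 ≈ 0.17073)
q(R) = 7/41
sqrt(l(138) + q(a(6))) = sqrt(138 + 7/41) = sqrt(5665/41) = sqrt(232265)/41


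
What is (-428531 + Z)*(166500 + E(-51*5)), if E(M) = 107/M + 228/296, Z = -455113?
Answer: -462714527782058/3145 ≈ -1.4713e+11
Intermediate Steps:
E(M) = 57/74 + 107/M (E(M) = 107/M + 228*(1/296) = 107/M + 57/74 = 57/74 + 107/M)
(-428531 + Z)*(166500 + E(-51*5)) = (-428531 - 455113)*(166500 + (57/74 + 107/((-51*5)))) = -883644*(166500 + (57/74 + 107/(-255))) = -883644*(166500 + (57/74 + 107*(-1/255))) = -883644*(166500 + (57/74 - 107/255)) = -883644*(166500 + 6617/18870) = -883644*3141861617/18870 = -462714527782058/3145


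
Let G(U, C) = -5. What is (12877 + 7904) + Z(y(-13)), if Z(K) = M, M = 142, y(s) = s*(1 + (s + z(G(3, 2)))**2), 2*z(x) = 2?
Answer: 20923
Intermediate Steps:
z(x) = 1 (z(x) = (1/2)*2 = 1)
y(s) = s*(1 + (1 + s)**2) (y(s) = s*(1 + (s + 1)**2) = s*(1 + (1 + s)**2))
Z(K) = 142
(12877 + 7904) + Z(y(-13)) = (12877 + 7904) + 142 = 20781 + 142 = 20923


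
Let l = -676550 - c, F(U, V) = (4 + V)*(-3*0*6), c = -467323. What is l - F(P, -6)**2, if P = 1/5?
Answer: -209227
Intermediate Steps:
P = 1/5 ≈ 0.20000
F(U, V) = 0 (F(U, V) = (4 + V)*(0*6) = (4 + V)*0 = 0)
l = -209227 (l = -676550 - 1*(-467323) = -676550 + 467323 = -209227)
l - F(P, -6)**2 = -209227 - 1*0**2 = -209227 - 1*0 = -209227 + 0 = -209227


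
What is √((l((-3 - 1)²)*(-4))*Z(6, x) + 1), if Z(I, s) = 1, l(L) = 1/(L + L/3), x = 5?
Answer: √13/4 ≈ 0.90139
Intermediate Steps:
l(L) = 3/(4*L) (l(L) = 1/(L + L*(⅓)) = 1/(L + L/3) = 1/(4*L/3) = 3/(4*L))
√((l((-3 - 1)²)*(-4))*Z(6, x) + 1) = √(((3/(4*((-3 - 1)²)))*(-4))*1 + 1) = √(((3/(4*((-4)²)))*(-4))*1 + 1) = √((((¾)/16)*(-4))*1 + 1) = √((((¾)*(1/16))*(-4))*1 + 1) = √(((3/64)*(-4))*1 + 1) = √(-3/16*1 + 1) = √(-3/16 + 1) = √(13/16) = √13/4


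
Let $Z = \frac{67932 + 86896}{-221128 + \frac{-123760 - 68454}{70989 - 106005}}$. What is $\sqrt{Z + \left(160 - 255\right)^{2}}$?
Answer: $\frac{\sqrt{135254743364768465987017}}{3871412917} \approx 94.996$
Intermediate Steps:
$Z = - \frac{2710728624}{3871412917}$ ($Z = \frac{154828}{-221128 - \frac{192214}{-35016}} = \frac{154828}{-221128 - - \frac{96107}{17508}} = \frac{154828}{-221128 + \frac{96107}{17508}} = \frac{154828}{- \frac{3871412917}{17508}} = 154828 \left(- \frac{17508}{3871412917}\right) = - \frac{2710728624}{3871412917} \approx -0.70019$)
$\sqrt{Z + \left(160 - 255\right)^{2}} = \sqrt{- \frac{2710728624}{3871412917} + \left(160 - 255\right)^{2}} = \sqrt{- \frac{2710728624}{3871412917} + \left(-95\right)^{2}} = \sqrt{- \frac{2710728624}{3871412917} + 9025} = \sqrt{\frac{34936790847301}{3871412917}} = \frac{\sqrt{135254743364768465987017}}{3871412917}$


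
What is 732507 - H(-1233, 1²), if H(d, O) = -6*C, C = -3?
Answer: 732489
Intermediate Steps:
H(d, O) = 18 (H(d, O) = -6*(-3) = 18)
732507 - H(-1233, 1²) = 732507 - 1*18 = 732507 - 18 = 732489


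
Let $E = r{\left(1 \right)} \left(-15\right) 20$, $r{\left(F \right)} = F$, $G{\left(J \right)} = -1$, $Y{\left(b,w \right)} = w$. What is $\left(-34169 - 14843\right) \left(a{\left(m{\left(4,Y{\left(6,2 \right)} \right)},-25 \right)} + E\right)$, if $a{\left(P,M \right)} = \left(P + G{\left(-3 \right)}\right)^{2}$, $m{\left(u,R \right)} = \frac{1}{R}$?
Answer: $14691347$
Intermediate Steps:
$E = -300$ ($E = 1 \left(-15\right) 20 = \left(-15\right) 20 = -300$)
$a{\left(P,M \right)} = \left(-1 + P\right)^{2}$ ($a{\left(P,M \right)} = \left(P - 1\right)^{2} = \left(-1 + P\right)^{2}$)
$\left(-34169 - 14843\right) \left(a{\left(m{\left(4,Y{\left(6,2 \right)} \right)},-25 \right)} + E\right) = \left(-34169 - 14843\right) \left(\left(-1 + \frac{1}{2}\right)^{2} - 300\right) = - 49012 \left(\left(-1 + \frac{1}{2}\right)^{2} - 300\right) = - 49012 \left(\left(- \frac{1}{2}\right)^{2} - 300\right) = - 49012 \left(\frac{1}{4} - 300\right) = \left(-49012\right) \left(- \frac{1199}{4}\right) = 14691347$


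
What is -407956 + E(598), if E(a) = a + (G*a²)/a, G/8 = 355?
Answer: 1290962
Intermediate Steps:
G = 2840 (G = 8*355 = 2840)
E(a) = 2841*a (E(a) = a + (2840*a²)/a = a + 2840*a = 2841*a)
-407956 + E(598) = -407956 + 2841*598 = -407956 + 1698918 = 1290962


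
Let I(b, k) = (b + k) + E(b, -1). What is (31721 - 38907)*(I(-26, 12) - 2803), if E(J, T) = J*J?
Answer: 15385226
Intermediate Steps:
E(J, T) = J**2
I(b, k) = b + k + b**2 (I(b, k) = (b + k) + b**2 = b + k + b**2)
(31721 - 38907)*(I(-26, 12) - 2803) = (31721 - 38907)*((-26 + 12 + (-26)**2) - 2803) = -7186*((-26 + 12 + 676) - 2803) = -7186*(662 - 2803) = -7186*(-2141) = 15385226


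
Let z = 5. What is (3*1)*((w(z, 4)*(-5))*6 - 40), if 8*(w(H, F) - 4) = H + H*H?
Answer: -1635/2 ≈ -817.50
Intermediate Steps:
w(H, F) = 4 + H/8 + H²/8 (w(H, F) = 4 + (H + H*H)/8 = 4 + (H + H²)/8 = 4 + (H/8 + H²/8) = 4 + H/8 + H²/8)
(3*1)*((w(z, 4)*(-5))*6 - 40) = (3*1)*(((4 + (⅛)*5 + (⅛)*5²)*(-5))*6 - 40) = 3*(((4 + 5/8 + (⅛)*25)*(-5))*6 - 40) = 3*(((4 + 5/8 + 25/8)*(-5))*6 - 40) = 3*(((31/4)*(-5))*6 - 40) = 3*(-155/4*6 - 40) = 3*(-465/2 - 40) = 3*(-545/2) = -1635/2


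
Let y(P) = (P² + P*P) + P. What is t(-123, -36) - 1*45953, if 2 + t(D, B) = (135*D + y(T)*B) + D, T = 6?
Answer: -65491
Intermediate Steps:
y(P) = P + 2*P² (y(P) = (P² + P²) + P = 2*P² + P = P + 2*P²)
t(D, B) = -2 + 78*B + 136*D (t(D, B) = -2 + ((135*D + (6*(1 + 2*6))*B) + D) = -2 + ((135*D + (6*(1 + 12))*B) + D) = -2 + ((135*D + (6*13)*B) + D) = -2 + ((135*D + 78*B) + D) = -2 + ((78*B + 135*D) + D) = -2 + (78*B + 136*D) = -2 + 78*B + 136*D)
t(-123, -36) - 1*45953 = (-2 + 78*(-36) + 136*(-123)) - 1*45953 = (-2 - 2808 - 16728) - 45953 = -19538 - 45953 = -65491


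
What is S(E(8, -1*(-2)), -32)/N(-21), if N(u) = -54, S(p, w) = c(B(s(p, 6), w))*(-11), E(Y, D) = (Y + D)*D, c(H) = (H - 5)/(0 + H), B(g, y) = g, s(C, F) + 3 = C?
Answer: 22/153 ≈ 0.14379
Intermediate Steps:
s(C, F) = -3 + C
c(H) = (-5 + H)/H
E(Y, D) = D*(D + Y) (E(Y, D) = (D + Y)*D = D*(D + Y))
S(p, w) = -11*(-8 + p)/(-3 + p) (S(p, w) = ((-5 + (-3 + p))/(-3 + p))*(-11) = ((-8 + p)/(-3 + p))*(-11) = -11*(-8 + p)/(-3 + p))
S(E(8, -1*(-2)), -32)/N(-21) = (11*(8 - (-1*(-2))*(-1*(-2) + 8))/(-3 + (-1*(-2))*(-1*(-2) + 8)))/(-54) = (11*(8 - 2*(2 + 8))/(-3 + 2*(2 + 8)))*(-1/54) = (11*(8 - 2*10)/(-3 + 2*10))*(-1/54) = (11*(8 - 1*20)/(-3 + 20))*(-1/54) = (11*(8 - 20)/17)*(-1/54) = (11*(1/17)*(-12))*(-1/54) = -132/17*(-1/54) = 22/153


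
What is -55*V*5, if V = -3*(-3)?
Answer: -2475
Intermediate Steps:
V = 9
-55*V*5 = -55*9*5 = -495*5 = -2475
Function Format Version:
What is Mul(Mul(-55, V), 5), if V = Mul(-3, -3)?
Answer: -2475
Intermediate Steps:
V = 9
Mul(Mul(-55, V), 5) = Mul(Mul(-55, 9), 5) = Mul(-495, 5) = -2475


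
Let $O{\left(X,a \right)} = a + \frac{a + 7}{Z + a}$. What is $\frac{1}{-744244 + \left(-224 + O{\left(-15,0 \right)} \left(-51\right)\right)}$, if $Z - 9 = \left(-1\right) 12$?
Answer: $- \frac{1}{744349} \approx -1.3435 \cdot 10^{-6}$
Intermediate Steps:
$Z = -3$ ($Z = 9 - 12 = -3$)
$O{\left(X,a \right)} = a + \frac{7 + a}{-3 + a}$ ($O{\left(X,a \right)} = a + \frac{a + 7}{-3 + a} = a + \frac{7 + a}{-3 + a}$)
$\frac{1}{-744244 + \left(-224 + O{\left(-15,0 \right)} \left(-51\right)\right)} = \frac{1}{-744244 - \left(224 - \frac{7 + 0^{2} - 0}{-3 + 0} \left(-51\right)\right)} = \frac{1}{-744244 - \left(224 - \frac{7 + 0 + 0}{-3} \left(-51\right)\right)} = \frac{1}{-744244 - \left(224 - \left(- \frac{1}{3}\right) 7 \left(-51\right)\right)} = \frac{1}{-744244 - 105} = \frac{1}{-744349} = - \frac{1}{744349}$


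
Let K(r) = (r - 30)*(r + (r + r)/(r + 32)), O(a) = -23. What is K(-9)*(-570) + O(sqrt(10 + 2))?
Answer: -5002279/23 ≈ -2.1749e+5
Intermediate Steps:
K(r) = (-30 + r)*(r + 2*r/(32 + r)) (K(r) = (-30 + r)*(r + (2*r)/(32 + r)) = (-30 + r)*(r + 2*r/(32 + r)))
K(-9)*(-570) + O(sqrt(10 + 2)) = -9*(-1020 + (-9)**2 + 4*(-9))/(32 - 9)*(-570) - 23 = -9*(-1020 + 81 - 36)/23*(-570) - 23 = -9*1/23*(-975)*(-570) - 23 = (8775/23)*(-570) - 23 = -5001750/23 - 23 = -5002279/23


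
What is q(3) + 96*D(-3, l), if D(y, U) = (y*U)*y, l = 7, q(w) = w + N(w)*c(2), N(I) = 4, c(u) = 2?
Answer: 6059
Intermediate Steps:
q(w) = 8 + w (q(w) = w + 4*2 = w + 8 = 8 + w)
D(y, U) = U*y² (D(y, U) = (U*y)*y = U*y²)
q(3) + 96*D(-3, l) = (8 + 3) + 96*(7*(-3)²) = 11 + 96*(7*9) = 11 + 96*63 = 11 + 6048 = 6059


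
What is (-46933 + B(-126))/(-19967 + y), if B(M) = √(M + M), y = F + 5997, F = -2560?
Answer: 46933/16530 - I*√7/2755 ≈ 2.8393 - 0.00096035*I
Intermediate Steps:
y = 3437 (y = -2560 + 5997 = 3437)
B(M) = √2*√M (B(M) = √(2*M) = √2*√M)
(-46933 + B(-126))/(-19967 + y) = (-46933 + √2*√(-126))/(-19967 + 3437) = (-46933 + √2*(3*I*√14))/(-16530) = (-46933 + 6*I*√7)*(-1/16530) = 46933/16530 - I*√7/2755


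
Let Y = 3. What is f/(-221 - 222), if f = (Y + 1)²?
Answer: -16/443 ≈ -0.036117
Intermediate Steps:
f = 16 (f = (3 + 1)² = 4² = 16)
f/(-221 - 222) = 16/(-221 - 222) = 16/(-443) = 16*(-1/443) = -16/443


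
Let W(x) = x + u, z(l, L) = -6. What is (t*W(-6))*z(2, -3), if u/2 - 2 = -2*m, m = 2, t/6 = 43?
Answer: 15480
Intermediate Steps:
t = 258 (t = 6*43 = 258)
u = -4 (u = 4 + 2*(-2*2) = 4 + 2*(-4) = 4 - 8 = -4)
W(x) = -4 + x (W(x) = x - 4 = -4 + x)
(t*W(-6))*z(2, -3) = (258*(-4 - 6))*(-6) = (258*(-10))*(-6) = -2580*(-6) = 15480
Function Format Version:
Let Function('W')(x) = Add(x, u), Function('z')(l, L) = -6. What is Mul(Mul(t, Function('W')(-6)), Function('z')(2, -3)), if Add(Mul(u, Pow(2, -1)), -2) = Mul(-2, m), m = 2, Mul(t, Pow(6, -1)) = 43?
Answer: 15480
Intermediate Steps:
t = 258 (t = Mul(6, 43) = 258)
u = -4 (u = Add(4, Mul(2, Mul(-2, 2))) = Add(4, Mul(2, -4)) = Add(4, -8) = -4)
Function('W')(x) = Add(-4, x) (Function('W')(x) = Add(x, -4) = Add(-4, x))
Mul(Mul(t, Function('W')(-6)), Function('z')(2, -3)) = Mul(Mul(258, Add(-4, -6)), -6) = Mul(Mul(258, -10), -6) = Mul(-2580, -6) = 15480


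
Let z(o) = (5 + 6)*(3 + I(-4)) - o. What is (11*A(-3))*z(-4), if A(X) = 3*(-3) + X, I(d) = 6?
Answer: -13596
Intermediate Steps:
A(X) = -9 + X
z(o) = 99 - o (z(o) = (5 + 6)*(3 + 6) - o = 11*9 - o = 99 - o)
(11*A(-3))*z(-4) = (11*(-9 - 3))*(99 - 1*(-4)) = (11*(-12))*(99 + 4) = -132*103 = -13596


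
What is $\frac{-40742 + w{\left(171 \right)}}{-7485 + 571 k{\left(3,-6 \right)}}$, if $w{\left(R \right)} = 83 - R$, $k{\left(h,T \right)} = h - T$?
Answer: $\frac{6805}{391} \approx 17.404$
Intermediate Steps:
$\frac{-40742 + w{\left(171 \right)}}{-7485 + 571 k{\left(3,-6 \right)}} = \frac{-40742 + \left(83 - 171\right)}{-7485 + 571 \left(3 - -6\right)} = \frac{-40742 + \left(83 - 171\right)}{-7485 + 571 \left(3 + 6\right)} = \frac{-40742 - 88}{-7485 + 571 \cdot 9} = - \frac{40830}{-7485 + 5139} = - \frac{40830}{-2346} = \left(-40830\right) \left(- \frac{1}{2346}\right) = \frac{6805}{391}$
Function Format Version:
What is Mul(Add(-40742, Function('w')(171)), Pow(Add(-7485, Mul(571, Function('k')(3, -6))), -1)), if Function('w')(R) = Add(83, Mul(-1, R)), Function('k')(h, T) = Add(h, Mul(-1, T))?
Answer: Rational(6805, 391) ≈ 17.404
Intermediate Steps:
Mul(Add(-40742, Function('w')(171)), Pow(Add(-7485, Mul(571, Function('k')(3, -6))), -1)) = Mul(Add(-40742, Add(83, Mul(-1, 171))), Pow(Add(-7485, Mul(571, Add(3, Mul(-1, -6)))), -1)) = Mul(Add(-40742, Add(83, -171)), Pow(Add(-7485, Mul(571, Add(3, 6))), -1)) = Mul(Add(-40742, -88), Pow(Add(-7485, Mul(571, 9)), -1)) = Mul(-40830, Pow(Add(-7485, 5139), -1)) = Mul(-40830, Pow(-2346, -1)) = Mul(-40830, Rational(-1, 2346)) = Rational(6805, 391)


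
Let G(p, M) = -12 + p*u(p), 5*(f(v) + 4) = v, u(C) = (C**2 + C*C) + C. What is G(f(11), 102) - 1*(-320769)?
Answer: 40093572/125 ≈ 3.2075e+5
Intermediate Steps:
u(C) = C + 2*C**2 (u(C) = (C**2 + C**2) + C = 2*C**2 + C = C + 2*C**2)
f(v) = -4 + v/5
G(p, M) = -12 + p**2*(1 + 2*p) (G(p, M) = -12 + p*(p*(1 + 2*p)) = -12 + p**2*(1 + 2*p))
G(f(11), 102) - 1*(-320769) = (-12 + (-4 + (1/5)*11)**2*(1 + 2*(-4 + (1/5)*11))) - 1*(-320769) = (-12 + (-4 + 11/5)**2*(1 + 2*(-4 + 11/5))) + 320769 = (-12 + (-9/5)**2*(1 + 2*(-9/5))) + 320769 = (-12 + 81*(1 - 18/5)/25) + 320769 = (-12 + (81/25)*(-13/5)) + 320769 = (-12 - 1053/125) + 320769 = -2553/125 + 320769 = 40093572/125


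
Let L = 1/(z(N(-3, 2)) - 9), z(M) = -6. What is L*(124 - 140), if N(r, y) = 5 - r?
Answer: 16/15 ≈ 1.0667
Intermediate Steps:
L = -1/15 (L = 1/(-6 - 9) = 1/(-15) = -1/15 ≈ -0.066667)
L*(124 - 140) = -(124 - 140)/15 = -1/15*(-16) = 16/15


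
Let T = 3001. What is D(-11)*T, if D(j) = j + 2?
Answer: -27009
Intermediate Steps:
D(j) = 2 + j
D(-11)*T = (2 - 11)*3001 = -9*3001 = -27009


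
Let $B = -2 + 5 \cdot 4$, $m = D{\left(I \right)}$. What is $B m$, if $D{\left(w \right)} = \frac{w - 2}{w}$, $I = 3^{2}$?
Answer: $14$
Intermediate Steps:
$I = 9$
$D{\left(w \right)} = \frac{-2 + w}{w}$
$m = \frac{7}{9}$ ($m = \frac{-2 + 9}{9} = \frac{1}{9} \cdot 7 = \frac{7}{9} \approx 0.77778$)
$B = 18$ ($B = -2 + 20 = 18$)
$B m = 18 \cdot \frac{7}{9} = 14$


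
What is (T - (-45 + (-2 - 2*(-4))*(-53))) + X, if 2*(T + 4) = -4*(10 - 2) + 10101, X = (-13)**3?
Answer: 6393/2 ≈ 3196.5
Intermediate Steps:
X = -2197
T = 10061/2 (T = -4 + (-4*(10 - 2) + 10101)/2 = -4 + (-4*8 + 10101)/2 = -4 + (-32 + 10101)/2 = -4 + (1/2)*10069 = -4 + 10069/2 = 10061/2 ≈ 5030.5)
(T - (-45 + (-2 - 2*(-4))*(-53))) + X = (10061/2 - (-45 + (-2 - 2*(-4))*(-53))) - 2197 = (10061/2 - (-45 + (-2 + 8)*(-53))) - 2197 = (10061/2 - (-45 + 6*(-53))) - 2197 = (10061/2 - (-45 - 318)) - 2197 = (10061/2 - 1*(-363)) - 2197 = (10061/2 + 363) - 2197 = 10787/2 - 2197 = 6393/2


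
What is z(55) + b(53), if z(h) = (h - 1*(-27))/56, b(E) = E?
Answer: 1525/28 ≈ 54.464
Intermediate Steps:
z(h) = 27/56 + h/56 (z(h) = (h + 27)*(1/56) = (27 + h)*(1/56) = 27/56 + h/56)
z(55) + b(53) = (27/56 + (1/56)*55) + 53 = (27/56 + 55/56) + 53 = 41/28 + 53 = 1525/28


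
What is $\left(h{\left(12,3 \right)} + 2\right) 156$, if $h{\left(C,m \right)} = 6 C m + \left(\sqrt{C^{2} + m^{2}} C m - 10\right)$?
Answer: $32448 + 16848 \sqrt{17} \approx 1.0191 \cdot 10^{5}$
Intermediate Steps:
$h{\left(C,m \right)} = -10 + 6 C m + C m \sqrt{C^{2} + m^{2}}$ ($h{\left(C,m \right)} = 6 C m + \left(C \sqrt{C^{2} + m^{2}} m - 10\right) = 6 C m + \left(C m \sqrt{C^{2} + m^{2}} - 10\right) = 6 C m + \left(-10 + C m \sqrt{C^{2} + m^{2}}\right) = -10 + 6 C m + C m \sqrt{C^{2} + m^{2}}$)
$\left(h{\left(12,3 \right)} + 2\right) 156 = \left(\left(-10 + 6 \cdot 12 \cdot 3 + 12 \cdot 3 \sqrt{12^{2} + 3^{2}}\right) + 2\right) 156 = \left(\left(-10 + 216 + 12 \cdot 3 \sqrt{144 + 9}\right) + 2\right) 156 = \left(\left(-10 + 216 + 12 \cdot 3 \sqrt{153}\right) + 2\right) 156 = \left(\left(-10 + 216 + 12 \cdot 3 \cdot 3 \sqrt{17}\right) + 2\right) 156 = \left(\left(-10 + 216 + 108 \sqrt{17}\right) + 2\right) 156 = \left(\left(206 + 108 \sqrt{17}\right) + 2\right) 156 = \left(208 + 108 \sqrt{17}\right) 156 = 32448 + 16848 \sqrt{17}$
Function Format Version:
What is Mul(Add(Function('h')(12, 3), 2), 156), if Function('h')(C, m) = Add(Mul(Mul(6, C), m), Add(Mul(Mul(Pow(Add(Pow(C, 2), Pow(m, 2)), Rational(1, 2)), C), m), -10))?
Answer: Add(32448, Mul(16848, Pow(17, Rational(1, 2)))) ≈ 1.0191e+5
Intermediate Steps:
Function('h')(C, m) = Add(-10, Mul(6, C, m), Mul(C, m, Pow(Add(Pow(C, 2), Pow(m, 2)), Rational(1, 2)))) (Function('h')(C, m) = Add(Mul(6, C, m), Add(Mul(Mul(C, Pow(Add(Pow(C, 2), Pow(m, 2)), Rational(1, 2))), m), -10)) = Add(Mul(6, C, m), Add(Mul(C, m, Pow(Add(Pow(C, 2), Pow(m, 2)), Rational(1, 2))), -10)) = Add(Mul(6, C, m), Add(-10, Mul(C, m, Pow(Add(Pow(C, 2), Pow(m, 2)), Rational(1, 2))))) = Add(-10, Mul(6, C, m), Mul(C, m, Pow(Add(Pow(C, 2), Pow(m, 2)), Rational(1, 2)))))
Mul(Add(Function('h')(12, 3), 2), 156) = Mul(Add(Add(-10, Mul(6, 12, 3), Mul(12, 3, Pow(Add(Pow(12, 2), Pow(3, 2)), Rational(1, 2)))), 2), 156) = Mul(Add(Add(-10, 216, Mul(12, 3, Pow(Add(144, 9), Rational(1, 2)))), 2), 156) = Mul(Add(Add(-10, 216, Mul(12, 3, Pow(153, Rational(1, 2)))), 2), 156) = Mul(Add(Add(-10, 216, Mul(12, 3, Mul(3, Pow(17, Rational(1, 2))))), 2), 156) = Mul(Add(Add(-10, 216, Mul(108, Pow(17, Rational(1, 2)))), 2), 156) = Mul(Add(Add(206, Mul(108, Pow(17, Rational(1, 2)))), 2), 156) = Mul(Add(208, Mul(108, Pow(17, Rational(1, 2)))), 156) = Add(32448, Mul(16848, Pow(17, Rational(1, 2))))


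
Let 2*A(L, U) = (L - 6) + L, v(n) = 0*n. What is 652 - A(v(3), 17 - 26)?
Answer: 655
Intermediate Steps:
v(n) = 0
A(L, U) = -3 + L (A(L, U) = ((L - 6) + L)/2 = ((-6 + L) + L)/2 = (-6 + 2*L)/2 = -3 + L)
652 - A(v(3), 17 - 26) = 652 - (-3 + 0) = 652 - 1*(-3) = 652 + 3 = 655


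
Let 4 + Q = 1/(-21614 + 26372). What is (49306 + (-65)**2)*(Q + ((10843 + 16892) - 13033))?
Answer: 3743587973135/4758 ≈ 7.8680e+8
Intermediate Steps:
Q = -19031/4758 (Q = -4 + 1/(-21614 + 26372) = -4 + 1/4758 = -19031/4758 ≈ -3.9998)
(49306 + (-65)**2)*(Q + ((10843 + 16892) - 13033)) = (49306 + (-65)**2)*(-19031/4758 + ((10843 + 16892) - 13033)) = (49306 + 4225)*(-19031/4758 + (27735 - 13033)) = 53531*(-19031/4758 + 14702) = 53531*(69933085/4758) = 3743587973135/4758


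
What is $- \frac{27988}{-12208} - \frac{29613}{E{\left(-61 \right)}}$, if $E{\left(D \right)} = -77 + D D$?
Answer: $- \frac{4055113}{695093} \approx -5.8339$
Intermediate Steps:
$E{\left(D \right)} = -77 + D^{2}$
$- \frac{27988}{-12208} - \frac{29613}{E{\left(-61 \right)}} = - \frac{27988}{-12208} - \frac{29613}{-77 + \left(-61\right)^{2}} = \left(-27988\right) \left(- \frac{1}{12208}\right) - \frac{29613}{-77 + 3721} = \frac{6997}{3052} - \frac{29613}{3644} = - \frac{4055113}{695093}$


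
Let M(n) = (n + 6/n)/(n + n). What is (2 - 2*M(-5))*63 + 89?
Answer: 3422/25 ≈ 136.88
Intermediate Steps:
M(n) = (n + 6/n)/(2*n) (M(n) = (n + 6/n)/((2*n)) = (n + 6/n)*(1/(2*n)) = (n + 6/n)/(2*n))
(2 - 2*M(-5))*63 + 89 = (2 - 2*(½ + 3/(-5)²))*63 + 89 = (2 - 2*(½ + 3*(1/25)))*63 + 89 = (2 - 2*(½ + 3/25))*63 + 89 = (2 - 2*31/50)*63 + 89 = (2 - 31/25)*63 + 89 = (19/25)*63 + 89 = 1197/25 + 89 = 3422/25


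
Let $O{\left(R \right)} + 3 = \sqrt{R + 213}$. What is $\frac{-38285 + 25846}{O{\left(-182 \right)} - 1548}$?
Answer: $\frac{19292889}{2405570} + \frac{12439 \sqrt{31}}{2405570} \approx 8.0489$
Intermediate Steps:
$O{\left(R \right)} = -3 + \sqrt{213 + R}$ ($O{\left(R \right)} = -3 + \sqrt{R + 213} = -3 + \sqrt{213 + R}$)
$\frac{-38285 + 25846}{O{\left(-182 \right)} - 1548} = \frac{-38285 + 25846}{\left(-3 + \sqrt{213 - 182}\right) - 1548} = - \frac{12439}{\left(-3 + \sqrt{31}\right) - 1548} = - \frac{12439}{-1551 + \sqrt{31}}$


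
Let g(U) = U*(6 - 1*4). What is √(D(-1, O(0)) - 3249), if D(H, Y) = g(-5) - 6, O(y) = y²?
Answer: I*√3265 ≈ 57.14*I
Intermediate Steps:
g(U) = 2*U (g(U) = U*(6 - 4) = U*2 = 2*U)
D(H, Y) = -16 (D(H, Y) = 2*(-5) - 6 = -10 - 6 = -16)
√(D(-1, O(0)) - 3249) = √(-16 - 3249) = √(-3265) = I*√3265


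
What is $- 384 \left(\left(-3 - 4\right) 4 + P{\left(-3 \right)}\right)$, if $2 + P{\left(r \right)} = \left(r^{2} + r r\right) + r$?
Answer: $5760$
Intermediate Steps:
$P{\left(r \right)} = -2 + r + 2 r^{2}$ ($P{\left(r \right)} = -2 + \left(\left(r^{2} + r r\right) + r\right) = -2 + \left(\left(r^{2} + r^{2}\right) + r\right) = -2 + \left(2 r^{2} + r\right) = -2 + \left(r + 2 r^{2}\right) = -2 + r + 2 r^{2}$)
$- 384 \left(\left(-3 - 4\right) 4 + P{\left(-3 \right)}\right) = - 384 \left(\left(-3 - 4\right) 4 - \left(5 - 18\right)\right) = - 384 \left(\left(-7\right) 4 - -13\right) = - 384 \left(-28 - -13\right) = - 384 \left(-28 + 13\right) = \left(-384\right) \left(-15\right) = 5760$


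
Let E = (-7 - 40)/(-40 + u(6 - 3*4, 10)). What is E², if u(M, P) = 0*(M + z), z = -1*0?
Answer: 2209/1600 ≈ 1.3806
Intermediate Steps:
z = 0
u(M, P) = 0 (u(M, P) = 0*(M + 0) = 0*M = 0)
E = 47/40 (E = (-7 - 40)/(-40 + 0) = -47/(-40) = -47*(-1/40) = 47/40 ≈ 1.1750)
E² = (47/40)² = 2209/1600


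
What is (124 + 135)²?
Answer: 67081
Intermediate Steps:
(124 + 135)² = 259² = 67081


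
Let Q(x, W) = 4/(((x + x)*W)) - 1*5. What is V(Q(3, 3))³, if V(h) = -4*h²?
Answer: -404567235136/531441 ≈ -7.6127e+5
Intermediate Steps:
Q(x, W) = -5 + 2/(W*x) (Q(x, W) = 4/(((2*x)*W)) - 5 = 4/((2*W*x)) - 5 = 4*(1/(2*W*x)) - 5 = 2/(W*x) - 5 = -5 + 2/(W*x))
V(Q(3, 3))³ = (-4*(-5 + 2/(3*3))²)³ = (-4*(-5 + 2*(⅓)*(⅓))²)³ = (-4*(-5 + 2/9)²)³ = (-4*(-43/9)²)³ = (-4*1849/81)³ = (-7396/81)³ = -404567235136/531441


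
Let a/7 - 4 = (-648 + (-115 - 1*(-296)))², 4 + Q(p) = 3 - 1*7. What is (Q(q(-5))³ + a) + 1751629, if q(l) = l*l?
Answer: 3277768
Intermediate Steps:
q(l) = l²
Q(p) = -8 (Q(p) = -4 + (3 - 1*7) = -4 + (3 - 7) = -4 - 4 = -8)
a = 1526651 (a = 28 + 7*(-648 + (-115 - 1*(-296)))² = 28 + 7*(-648 + (-115 + 296))² = 28 + 7*(-648 + 181)² = 28 + 7*(-467)² = 28 + 7*218089 = 28 + 1526623 = 1526651)
(Q(q(-5))³ + a) + 1751629 = ((-8)³ + 1526651) + 1751629 = (-512 + 1526651) + 1751629 = 1526139 + 1751629 = 3277768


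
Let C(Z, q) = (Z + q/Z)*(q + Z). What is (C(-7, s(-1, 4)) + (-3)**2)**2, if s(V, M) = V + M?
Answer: 73441/49 ≈ 1498.8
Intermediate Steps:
s(V, M) = M + V
C(Z, q) = (Z + q)*(Z + q/Z) (C(Z, q) = (Z + q/Z)*(Z + q) = (Z + q)*(Z + q/Z))
(C(-7, s(-1, 4)) + (-3)**2)**2 = (((4 - 1) + (-7)**2 - 7*(4 - 1) + (4 - 1)**2/(-7)) + (-3)**2)**2 = ((3 + 49 - 7*3 - 1/7*3**2) + 9)**2 = ((3 + 49 - 21 - 1/7*9) + 9)**2 = ((3 + 49 - 21 - 9/7) + 9)**2 = (208/7 + 9)**2 = (271/7)**2 = 73441/49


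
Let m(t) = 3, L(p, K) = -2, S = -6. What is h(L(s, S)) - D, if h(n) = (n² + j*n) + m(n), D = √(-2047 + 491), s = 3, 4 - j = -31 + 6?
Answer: -51 - 2*I*√389 ≈ -51.0 - 39.446*I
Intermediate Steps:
j = 29 (j = 4 - (-31 + 6) = 4 - 1*(-25) = 4 + 25 = 29)
D = 2*I*√389 (D = √(-1556) = 2*I*√389 ≈ 39.446*I)
h(n) = 3 + n² + 29*n (h(n) = (n² + 29*n) + 3 = 3 + n² + 29*n)
h(L(s, S)) - D = (3 + (-2)² + 29*(-2)) - 2*I*√389 = (3 + 4 - 58) - 2*I*√389 = -51 - 2*I*√389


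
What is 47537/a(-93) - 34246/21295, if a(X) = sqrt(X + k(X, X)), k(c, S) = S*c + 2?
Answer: -34246/21295 + 47537*sqrt(8558)/8558 ≈ 512.25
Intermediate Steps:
k(c, S) = 2 + S*c
a(X) = sqrt(2 + X + X**2) (a(X) = sqrt(X + (2 + X*X)) = sqrt(X + (2 + X**2)) = sqrt(2 + X + X**2))
47537/a(-93) - 34246/21295 = 47537/(sqrt(2 - 93 + (-93)**2)) - 34246/21295 = 47537/(sqrt(2 - 93 + 8649)) - 34246*1/21295 = 47537/(sqrt(8558)) - 34246/21295 = 47537*(sqrt(8558)/8558) - 34246/21295 = 47537*sqrt(8558)/8558 - 34246/21295 = -34246/21295 + 47537*sqrt(8558)/8558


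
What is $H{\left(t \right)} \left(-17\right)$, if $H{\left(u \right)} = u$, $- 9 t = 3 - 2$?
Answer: $\frac{17}{9} \approx 1.8889$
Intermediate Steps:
$t = - \frac{1}{9}$ ($t = - \frac{3 - 2}{9} = \left(- \frac{1}{9}\right) 1 = - \frac{1}{9} \approx -0.11111$)
$H{\left(t \right)} \left(-17\right) = \left(- \frac{1}{9}\right) \left(-17\right) = \frac{17}{9}$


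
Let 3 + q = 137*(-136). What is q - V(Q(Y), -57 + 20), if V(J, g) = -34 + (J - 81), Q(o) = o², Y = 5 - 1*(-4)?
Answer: -18601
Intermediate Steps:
Y = 9 (Y = 5 + 4 = 9)
V(J, g) = -115 + J (V(J, g) = -34 + (-81 + J) = -115 + J)
q = -18635 (q = -3 + 137*(-136) = -3 - 18632 = -18635)
q - V(Q(Y), -57 + 20) = -18635 - (-115 + 9²) = -18635 - (-115 + 81) = -18635 - 1*(-34) = -18635 + 34 = -18601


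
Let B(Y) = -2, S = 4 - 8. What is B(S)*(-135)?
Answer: 270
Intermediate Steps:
S = -4
B(S)*(-135) = -2*(-135) = 270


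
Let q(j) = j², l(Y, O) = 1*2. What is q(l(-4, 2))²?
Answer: 16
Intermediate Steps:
l(Y, O) = 2
q(l(-4, 2))² = (2²)² = 4² = 16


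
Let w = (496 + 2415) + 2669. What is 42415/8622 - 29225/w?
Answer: -56675/178188 ≈ -0.31806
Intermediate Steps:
w = 5580 (w = 2911 + 2669 = 5580)
42415/8622 - 29225/w = 42415/8622 - 29225/5580 = 42415*(1/8622) - 29225*1/5580 = 42415/8622 - 5845/1116 = -56675/178188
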